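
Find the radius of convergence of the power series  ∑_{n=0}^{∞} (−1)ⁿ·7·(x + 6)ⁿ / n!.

R = ∞

Apply the ratio test: |a_{n+1}| / |a_n| = 7/7 · 1/(n+1), which tends to 0 as n → ∞.
Since the limit is 0 < 1 for every x, the series converges on all of ℝ and R = ∞.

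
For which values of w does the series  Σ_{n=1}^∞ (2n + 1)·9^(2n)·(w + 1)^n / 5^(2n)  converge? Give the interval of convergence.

(-106/81, -56/81)

Ratio test: |a_{n+1}/a_n| = [(2(n+1) + 1)/(2n + 1)] · 81/25 → 81/25 as n → ∞.
Hence the series converges for |w + 1| < 1/(81/25) = 25/81, so the radius of convergence is 25/81.
Check w = -56/81: the terms do not tend to 0, so the series diverges.
When w = -106/81, the n-th term does not approach 0; divergence by the term test.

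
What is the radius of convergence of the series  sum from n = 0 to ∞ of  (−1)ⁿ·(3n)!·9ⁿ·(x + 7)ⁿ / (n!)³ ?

Apply the ratio test: |a_{n+1}| / |a_n| = (3n+1)·(3n+2)·(3n+3)/(n+1)³ · 9, which tends to 243 as n → ∞.
Hence the series converges for |x + 7| < 1/(243) = 1/243, so the radius of convergence is 1/243.

R = 1/243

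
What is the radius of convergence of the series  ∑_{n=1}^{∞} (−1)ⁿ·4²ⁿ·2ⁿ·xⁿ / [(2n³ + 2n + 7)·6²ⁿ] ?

The ratio of consecutive coefficients is [(2n³ + 2n + 7)/(2(n+1)³ + 2(n+1) + 7)] · 16·2/36 → 8/9.
Hence the series converges for |x| < 1/(8/9) = 9/8, so the radius of convergence is 9/8.

R = 9/8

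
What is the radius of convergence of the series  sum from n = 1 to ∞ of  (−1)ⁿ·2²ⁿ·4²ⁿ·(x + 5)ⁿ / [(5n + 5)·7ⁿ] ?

R = 7/64

Apply the ratio test: |a_{n+1}| / |a_n| = [(5n + 5)/(5(n+1) + 5)] · 4·16/7, which tends to 64/7 as n → ∞.
The series converges when 64/7 · |x + 5| < 1, giving R = 7/64.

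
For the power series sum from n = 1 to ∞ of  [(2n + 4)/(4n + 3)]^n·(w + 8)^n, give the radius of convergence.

R = 2

Root test: |a_n|^(1/n) = (2n + 4)/(4n + 3) → 1/2.
Hence the series converges for |w + 8| < 1/(1/2) = 2, so the radius of convergence is 2.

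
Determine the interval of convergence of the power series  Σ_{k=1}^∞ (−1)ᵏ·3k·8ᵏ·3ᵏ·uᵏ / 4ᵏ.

Ratio test: |a_{k+1}/a_k| = [3(k+1)/3k] · 8·3/4 → 6 as k → ∞.
The series converges when 6 · |u| < 1, giving R = 1/6.
When u = 1/6, the terms do not tend to 0, so the series diverges.
At u = -1/6: the terms have absolute value of order k, which does not tend to 0, so the series diverges by the divergence test.

(-1/6, 1/6)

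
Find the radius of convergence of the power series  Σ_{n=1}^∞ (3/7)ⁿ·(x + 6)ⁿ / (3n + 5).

By the ratio test, |a_{n+1}/a_n| = [(3n + 5)/(3(n+1) + 5)] · 3/7 → 3/7.
Thus R = 1/(3/7) = 7/3.

R = 7/3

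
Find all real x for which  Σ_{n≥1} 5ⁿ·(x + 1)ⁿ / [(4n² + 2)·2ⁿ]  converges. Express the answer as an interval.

[-7/5, -3/5]

The ratio of consecutive coefficients is [(4n² + 2)/(4(n+1)² + 2)] · 5/2 → 5/2.
Convergence for |x + 1| · 5/2 < 1, i.e. |x + 1| < 2/5. So R = 2/5.
Check x = -3/5: absolute convergence follows by limit comparison with Σ 1/n².
When x = -7/5, the series is dominated by a constant times Σ 1/n², which converges (p = 2 > 1).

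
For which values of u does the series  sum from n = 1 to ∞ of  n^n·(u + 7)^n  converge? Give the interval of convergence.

{-7}

Root test: |a_n|^(1/n) = n → ∞.
The root grows without bound, so R = 0 (convergence only at u = -7).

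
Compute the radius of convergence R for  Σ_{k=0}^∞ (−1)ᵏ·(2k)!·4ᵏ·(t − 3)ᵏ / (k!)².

R = 1/16

Ratio test: |a_{k+1}/a_k| = (2k+1)·(2k+2)/(k+1)² · 4 → 16 as k → ∞.
The series converges when 16 · |t − 3| < 1, giving R = 1/16.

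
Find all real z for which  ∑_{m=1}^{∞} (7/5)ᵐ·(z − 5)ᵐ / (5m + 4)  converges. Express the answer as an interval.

[30/7, 40/7)

By the ratio test, |a_{m+1}/a_m| = [(5m + 4)/(5(m+1) + 4)] · 7/5 → 7/5.
The series converges when 7/5 · |z − 5| < 1, giving R = 5/7.
Check z = 40/7: the terms are asymptotic to a nonzero constant times 1/m, so the series diverges by limit comparison with Σ 1/m.
At z = 30/7: an alternating series whose terms decrease to 0 in absolute value, so it converges by the Leibniz criterion.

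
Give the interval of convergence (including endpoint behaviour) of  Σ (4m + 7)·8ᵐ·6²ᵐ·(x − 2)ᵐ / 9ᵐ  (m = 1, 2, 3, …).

(63/32, 65/32)

Ratio test: |a_{m+1}/a_m| = [(4(m+1) + 7)/(4m + 7)] · 8·36/9 → 32 as m → ∞.
Hence the series converges for |x − 2| < 1/(32) = 1/32, so the radius of convergence is 1/32.
At x = 65/32: the m-th term does not approach 0; divergence by the term test.
At x = 63/32: the terms have absolute value of order m, which does not tend to 0, so the series diverges by the divergence test.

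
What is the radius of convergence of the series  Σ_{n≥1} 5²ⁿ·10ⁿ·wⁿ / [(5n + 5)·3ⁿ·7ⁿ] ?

Apply the ratio test: |a_{n+1}| / |a_n| = [(5n + 5)/(5(n+1) + 5)] · 25·10/(3·7), which tends to 250/21 as n → ∞.
Convergence for |w| · 250/21 < 1, i.e. |w| < 21/250. So R = 21/250.

R = 21/250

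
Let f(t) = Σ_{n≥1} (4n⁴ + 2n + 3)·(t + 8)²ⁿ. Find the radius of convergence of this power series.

Apply the ratio test: |a_{n+1}| / |a_n| = (4(n+1)⁴ + 2(n+1) + 3)/(4n⁴ + 2n + 3), which tends to 1 as n → ∞.
Successive powers of (t + 8) differ by 2, so the series converges when |t + 8|² · 1 < 1, i.e. |t + 8| < √(1) = 1. So R = 1.

R = 1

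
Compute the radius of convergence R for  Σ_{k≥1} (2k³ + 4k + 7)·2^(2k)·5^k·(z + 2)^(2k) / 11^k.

Apply the ratio test: |a_{k+1}| / |a_k| = [(2(k+1)³ + 4(k+1) + 7)/(2k³ + 4k + 7)] · 4·5/11, which tends to 20/11 as k → ∞.
Writing y = (z + 2)², the series in y has radius 11/20, so |z + 2| < √(11/20) and R = √55/10.

R = √55/10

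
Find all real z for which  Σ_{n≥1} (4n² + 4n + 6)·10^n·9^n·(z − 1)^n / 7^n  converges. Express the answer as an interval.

Apply the ratio test: |a_{n+1}| / |a_n| = [(4(n+1)² + 4(n+1) + 6)/(4n² + 4n + 6)] · 10·9/7, which tends to 90/7 as n → ∞.
The series converges when 90/7 · |z − 1| < 1, giving R = 7/90.
At z = 97/90: the terms have absolute value of order n², which does not tend to 0, so the series diverges by the divergence test.
Check z = 83/90: the terms have absolute value of order n², which does not tend to 0, so the series diverges by the divergence test.

(83/90, 97/90)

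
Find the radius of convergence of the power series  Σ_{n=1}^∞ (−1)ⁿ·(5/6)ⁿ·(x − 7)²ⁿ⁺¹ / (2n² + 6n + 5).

R = √30/5

The ratio of consecutive coefficients is [(2n² + 6n + 5)/(2(n+1)² + 6(n+1) + 5)] · 5/6 → 5/6.
Since the exponent of (x − 7) increases by 2 each term, convergence requires |x − 7|² < 6/5, hence R = √30/5.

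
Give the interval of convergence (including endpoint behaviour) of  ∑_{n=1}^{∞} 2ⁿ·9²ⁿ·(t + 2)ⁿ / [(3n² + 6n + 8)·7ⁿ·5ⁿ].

[-359/162, -289/162]

Ratio test: |a_{n+1}/a_n| = [(3n² + 6n + 8)/(3(n+1)² + 6(n+1) + 8)] · 2·81/(7·5) → 162/35 as n → ∞.
Hence the series converges for |t + 2| < 1/(162/35) = 35/162, so the radius of convergence is 35/162.
When t = -289/162, absolute convergence follows by limit comparison with Σ 1/n².
Endpoint t = -359/162: the series is dominated by a constant times Σ 1/n², which converges (p = 2 > 1).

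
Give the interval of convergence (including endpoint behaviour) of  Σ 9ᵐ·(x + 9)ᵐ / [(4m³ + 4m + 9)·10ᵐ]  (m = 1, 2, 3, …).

[-91/9, -71/9]

Apply the ratio test: |a_{m+1}| / |a_m| = [(4m³ + 4m + 9)/(4(m+1)³ + 4(m+1) + 9)] · 9/10, which tends to 9/10 as m → ∞.
The series converges when 9/10 · |x + 9| < 1, giving R = 10/9.
Endpoint x = -71/9: the terms are on the order of 1/m³, so the series converges absolutely by comparison with the p-series (p = 3 > 1).
When x = -91/9, the terms are on the order of 1/m³, so the series converges absolutely by comparison with the p-series (p = 3 > 1).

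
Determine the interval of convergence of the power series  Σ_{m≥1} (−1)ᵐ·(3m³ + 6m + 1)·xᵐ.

Ratio test: |a_{m+1}/a_m| = (3(m+1)³ + 6(m+1) + 1)/(3m³ + 6m + 1) → 1 as m → ∞.
Convergence for |x| < 1, so R = 1.
At x = 1: the terms have absolute value of order m³, which does not tend to 0, so the series diverges by the divergence test.
Check x = -1: the terms have absolute value of order m³, which does not tend to 0, so the series diverges by the divergence test.

(-1, 1)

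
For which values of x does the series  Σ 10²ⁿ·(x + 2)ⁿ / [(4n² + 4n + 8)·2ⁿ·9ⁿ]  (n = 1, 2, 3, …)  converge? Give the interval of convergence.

[-109/50, -91/50]

The ratio of consecutive coefficients is [(4n² + 4n + 8)/(4(n+1)² + 4(n+1) + 8)] · 100/(2·9) → 50/9.
Thus R = 1/(50/9) = 9/50.
At x = -91/50: absolute convergence follows by limit comparison with Σ 1/n².
Check x = -109/50: the series is dominated by a constant times Σ 1/n², which converges (p = 2 > 1).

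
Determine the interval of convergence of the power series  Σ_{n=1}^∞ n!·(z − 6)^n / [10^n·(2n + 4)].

The ratio of consecutive coefficients is (n+1) · 1/10 · (2n + 4)/(2(n+1) + 4) → ∞.
Since the ratio → ∞, the series diverges for every z ≠ 6, and R = 0.

{6}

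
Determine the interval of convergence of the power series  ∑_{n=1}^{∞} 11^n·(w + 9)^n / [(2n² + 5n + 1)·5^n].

Ratio test: |a_{n+1}/a_n| = [(2n² + 5n + 1)/(2(n+1)² + 5(n+1) + 1)] · 11/5 → 11/5 as n → ∞.
Hence the series converges for |w + 9| < 1/(11/5) = 5/11, so the radius of convergence is 5/11.
When w = -94/11, absolute convergence follows by limit comparison with Σ 1/n².
At w = -104/11: the series is dominated by a constant times Σ 1/n², which converges (p = 2 > 1).

[-104/11, -94/11]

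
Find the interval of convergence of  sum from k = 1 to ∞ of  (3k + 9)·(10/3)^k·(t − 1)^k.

Ratio test: |a_{k+1}/a_k| = [(3(k+1) + 9)/(3k + 9)] · 10/3 → 10/3 as k → ∞.
Convergence for |t − 1| · 10/3 < 1, i.e. |t − 1| < 3/10. So R = 3/10.
At t = 13/10: the terms do not tend to 0, so the series diverges.
Endpoint t = 7/10: the terms do not tend to 0, so the series diverges.

(7/10, 13/10)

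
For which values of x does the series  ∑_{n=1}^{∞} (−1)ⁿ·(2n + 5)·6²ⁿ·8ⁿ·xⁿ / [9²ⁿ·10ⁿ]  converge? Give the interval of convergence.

(-45/16, 45/16)

By the ratio test, |a_{n+1}/a_n| = [(2(n+1) + 5)/(2n + 5)] · 36·8/(81·10) → 16/45.
The series converges when 16/45 · |x| < 1, giving R = 45/16.
When x = 45/16, the terms do not tend to 0, so the series diverges.
Endpoint x = -45/16: the terms do not tend to 0, so the series diverges.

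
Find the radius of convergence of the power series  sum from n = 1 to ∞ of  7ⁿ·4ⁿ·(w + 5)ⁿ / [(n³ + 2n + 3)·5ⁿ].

R = 5/28

The ratio of consecutive coefficients is [(n³ + 2n + 3)/((n+1)³ + 2(n+1) + 3)] · 7·4/5 → 28/5.
Thus R = 1/(28/5) = 5/28.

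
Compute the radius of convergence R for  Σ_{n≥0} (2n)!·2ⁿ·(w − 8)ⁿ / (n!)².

R = 1/8

Ratio test: |a_{n+1}/a_n| = (2n+1)·(2n+2)/(n+1)² · 2 → 8 as n → ∞.
Thus R = 1/(8) = 1/8.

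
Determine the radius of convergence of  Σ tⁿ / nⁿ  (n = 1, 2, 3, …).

R = ∞

Root test: |a_n|^(1/n) = 1/n → 0.
The limit is 0 for every t, so R = ∞.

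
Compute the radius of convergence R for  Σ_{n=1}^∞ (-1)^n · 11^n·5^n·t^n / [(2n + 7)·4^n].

R = 4/55

Apply the ratio test: |a_{n+1}| / |a_n| = [(2n + 7)/(2(n+1) + 7)] · 11·5/4, which tends to 55/4 as n → ∞.
The series converges when 55/4 · |t| < 1, giving R = 4/55.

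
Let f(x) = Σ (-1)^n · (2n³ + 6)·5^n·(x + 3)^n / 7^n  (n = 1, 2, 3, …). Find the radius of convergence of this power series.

Apply the ratio test: |a_{n+1}| / |a_n| = [(2(n+1)³ + 6)/(2n³ + 6)] · 5/7, which tends to 5/7 as n → ∞.
Thus R = 1/(5/7) = 7/5.

R = 7/5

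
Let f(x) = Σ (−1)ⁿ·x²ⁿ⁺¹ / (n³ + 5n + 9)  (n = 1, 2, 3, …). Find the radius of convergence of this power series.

By the ratio test, |a_{n+1}/a_n| = (n³ + 5n + 9)/((n+1)³ + 5(n+1) + 9) → 1.
Writing y = x², the series in y has radius 1, so |x| < √(1) = 1 and R = 1.

R = 1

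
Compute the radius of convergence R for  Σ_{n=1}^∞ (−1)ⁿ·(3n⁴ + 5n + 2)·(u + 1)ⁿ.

R = 1

By the ratio test, |a_{n+1}/a_n| = (3(n+1)⁴ + 5(n+1) + 2)/(3n⁴ + 5n + 2) → 1.
So the series converges when |u + 1| < 1 and diverges when |u + 1| > 1; R = 1.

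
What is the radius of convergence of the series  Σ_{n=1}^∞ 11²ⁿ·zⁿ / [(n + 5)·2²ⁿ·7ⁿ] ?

R = 28/121

Ratio test: |a_{n+1}/a_n| = [(n + 5)/((n+1) + 5)] · 121/(4·7) → 121/28 as n → ∞.
Hence the series converges for |z| < 1/(121/28) = 28/121, so the radius of convergence is 28/121.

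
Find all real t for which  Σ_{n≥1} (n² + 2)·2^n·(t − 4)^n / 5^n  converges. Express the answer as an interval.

(3/2, 13/2)

Apply the ratio test: |a_{n+1}| / |a_n| = [((n+1)² + 2)/(n² + 2)] · 2/5, which tends to 2/5 as n → ∞.
The series converges when 2/5 · |t − 4| < 1, giving R = 5/2.
When t = 13/2, the n-th term does not approach 0; divergence by the term test.
When t = 3/2, the terms have absolute value of order n², which does not tend to 0, so the series diverges by the divergence test.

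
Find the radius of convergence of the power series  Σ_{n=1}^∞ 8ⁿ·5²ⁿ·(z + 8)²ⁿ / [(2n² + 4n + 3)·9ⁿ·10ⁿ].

Apply the ratio test: |a_{n+1}| / |a_n| = [(2n² + 4n + 3)/(2(n+1)² + 4(n+1) + 3)] · 8·25/(9·10), which tends to 20/9 as n → ∞.
Writing y = (z + 8)², the series in y has radius 9/20, so |z + 8| < √(9/20) and R = 3√5/10.

R = 3√5/10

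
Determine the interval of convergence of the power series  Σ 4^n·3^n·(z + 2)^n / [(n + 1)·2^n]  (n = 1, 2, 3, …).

[-13/6, -11/6)

The ratio of consecutive coefficients is [(n + 1)/((n+1) + 1)] · 4·3/2 → 6.
Convergence for |z + 2| · 6 < 1, i.e. |z + 2| < 1/6. So R = 1/6.
When z = -11/6, the terms behave like c/n; limit comparison with the harmonic series gives divergence.
Check z = -13/6: an alternating series whose terms decrease to 0 in absolute value, so it converges by the Leibniz criterion.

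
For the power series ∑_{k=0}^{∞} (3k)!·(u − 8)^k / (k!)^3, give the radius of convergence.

The ratio of consecutive coefficients is (3k+1)·(3k+2)·(3k+3)/(k+1)³ → 27.
Thus R = 1/(27) = 1/27.

R = 1/27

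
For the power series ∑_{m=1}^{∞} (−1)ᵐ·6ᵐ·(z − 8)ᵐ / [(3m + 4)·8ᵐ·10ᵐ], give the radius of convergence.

By the ratio test, |a_{m+1}/a_m| = [(3m + 4)/(3(m+1) + 4)] · 6/(8·10) → 3/40.
Thus R = 1/(3/40) = 40/3.

R = 40/3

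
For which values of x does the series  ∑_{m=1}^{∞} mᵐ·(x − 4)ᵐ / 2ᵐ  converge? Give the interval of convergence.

{4}

By the Cauchy root test, |a_m|^(1/m) = m/2 → ∞.
The root grows without bound, so R = 0 (convergence only at x = 4).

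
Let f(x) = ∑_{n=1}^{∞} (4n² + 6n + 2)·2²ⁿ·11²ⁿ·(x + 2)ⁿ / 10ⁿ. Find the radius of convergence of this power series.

R = 5/242

Apply the ratio test: |a_{n+1}| / |a_n| = [(4(n+1)² + 6(n+1) + 2)/(4n² + 6n + 2)] · 4·121/10, which tends to 242/5 as n → ∞.
The series converges when 242/5 · |x + 2| < 1, giving R = 5/242.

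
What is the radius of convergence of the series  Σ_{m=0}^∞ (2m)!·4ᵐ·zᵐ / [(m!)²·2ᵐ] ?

R = 1/8

Ratio test: |a_{m+1}/a_m| = (2m+1)·(2m+2)/(m+1)² · 4/2 → 8 as m → ∞.
The series converges when 8 · |z| < 1, giving R = 1/8.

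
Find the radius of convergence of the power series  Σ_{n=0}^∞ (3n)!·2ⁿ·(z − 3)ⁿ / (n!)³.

Apply the ratio test: |a_{n+1}| / |a_n| = (3n+1)·(3n+2)·(3n+3)/(n+1)³ · 2, which tends to 54 as n → ∞.
Convergence for |z − 3| · 54 < 1, i.e. |z − 3| < 1/54. So R = 1/54.

R = 1/54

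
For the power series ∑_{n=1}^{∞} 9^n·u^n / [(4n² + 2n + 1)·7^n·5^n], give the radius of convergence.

By the ratio test, |a_{n+1}/a_n| = [(4n² + 2n + 1)/(4(n+1)² + 2(n+1) + 1)] · 9/(7·5) → 9/35.
Convergence for |u| · 9/35 < 1, i.e. |u| < 35/9. So R = 35/9.

R = 35/9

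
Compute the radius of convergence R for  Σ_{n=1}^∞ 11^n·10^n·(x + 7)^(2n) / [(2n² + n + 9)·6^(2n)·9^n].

Ratio test: |a_{n+1}/a_n| = [(2n² + n + 9)/(2(n+1)² + (n+1) + 9)] · 11·10/(36·9) → 55/162 as n → ∞.
Since the exponent of (x + 7) increases by 2 each term, convergence requires |x + 7|² < 162/55, hence R = 9√110/55.

R = 9√110/55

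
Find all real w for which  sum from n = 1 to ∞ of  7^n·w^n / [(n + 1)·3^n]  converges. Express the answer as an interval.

Apply the ratio test: |a_{n+1}| / |a_n| = [(n + 1)/((n+1) + 1)] · 7/3, which tends to 7/3 as n → ∞.
The series converges when 7/3 · |w| < 1, giving R = 3/7.
Endpoint w = 3/7: comparison with the harmonic series Σ 1/n shows the series diverges.
Check w = -3/7: an alternating series whose terms decrease to 0 in absolute value, so it converges by the Leibniz criterion.

[-3/7, 3/7)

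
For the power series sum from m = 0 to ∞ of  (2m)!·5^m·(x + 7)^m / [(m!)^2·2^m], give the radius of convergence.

R = 1/10

Apply the ratio test: |a_{m+1}| / |a_m| = (2m+1)·(2m+2)/(m+1)² · 5/2, which tends to 10 as m → ∞.
Convergence for |x + 7| · 10 < 1, i.e. |x + 7| < 1/10. So R = 1/10.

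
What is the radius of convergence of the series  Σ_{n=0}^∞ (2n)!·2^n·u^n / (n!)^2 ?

Apply the ratio test: |a_{n+1}| / |a_n| = (2n+1)·(2n+2)/(n+1)² · 2, which tends to 8 as n → ∞.
Convergence for |u| · 8 < 1, i.e. |u| < 1/8. So R = 1/8.

R = 1/8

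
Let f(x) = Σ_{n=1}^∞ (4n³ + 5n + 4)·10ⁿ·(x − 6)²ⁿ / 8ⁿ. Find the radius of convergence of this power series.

R = 2√5/5

By the ratio test, |a_{n+1}/a_n| = [(4(n+1)³ + 5(n+1) + 4)/(4n³ + 5n + 4)] · 10/8 → 5/4.
Successive powers of (x − 6) differ by 2, so the series converges when |x − 6|² · 5/4 < 1, i.e. |x − 6| < √(4/5). So R = 2√5/5.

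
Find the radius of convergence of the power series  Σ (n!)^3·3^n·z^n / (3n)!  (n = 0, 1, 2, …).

The ratio of consecutive coefficients is (n+1)³/[(3n+1)·(3n+2)·(3n+3)] · 3 → 1/9.
Convergence for |z| · 1/9 < 1, i.e. |z| < 9. So R = 9.

R = 9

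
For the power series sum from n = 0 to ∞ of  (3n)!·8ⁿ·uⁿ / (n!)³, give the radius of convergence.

R = 1/216

Apply the ratio test: |a_{n+1}| / |a_n| = (3n+1)·(3n+2)·(3n+3)/(n+1)³ · 8, which tends to 216 as n → ∞.
The series converges when 216 · |u| < 1, giving R = 1/216.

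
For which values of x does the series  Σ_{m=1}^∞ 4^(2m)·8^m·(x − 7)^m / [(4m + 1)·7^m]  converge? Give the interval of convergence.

[889/128, 903/128)

The ratio of consecutive coefficients is [(4m + 1)/(4(m+1) + 1)] · 16·8/7 → 128/7.
The series converges when 128/7 · |x − 7| < 1, giving R = 7/128.
Check x = 903/128: the terms behave like c/m; limit comparison with the harmonic series gives divergence.
Endpoint x = 889/128: convergence follows from the alternating series test (terms decrease monotonically to 0).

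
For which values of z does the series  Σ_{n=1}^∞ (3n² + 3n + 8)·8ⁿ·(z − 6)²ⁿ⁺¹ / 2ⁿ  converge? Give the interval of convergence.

Apply the ratio test: |a_{n+1}| / |a_n| = [(3(n+1)² + 3(n+1) + 8)/(3n² + 3n + 8)] · 8/2, which tends to 4 as n → ∞.
Successive powers of (z − 6) differ by 2, so the series converges when |z − 6|² · 4 < 1, i.e. |z − 6| < √(1/4) = 1/2. So R = 1/2.
Endpoint z = 13/2: the terms have absolute value of order n², which does not tend to 0, so the series diverges by the divergence test.
Check z = 11/2: the terms have absolute value of order n², which does not tend to 0, so the series diverges by the divergence test.

(11/2, 13/2)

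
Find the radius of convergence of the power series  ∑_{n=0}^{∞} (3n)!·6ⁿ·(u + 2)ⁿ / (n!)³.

R = 1/162

Ratio test: |a_{n+1}/a_n| = (3n+1)·(3n+2)·(3n+3)/(n+1)³ · 6 → 162 as n → ∞.
The series converges when 162 · |u + 2| < 1, giving R = 1/162.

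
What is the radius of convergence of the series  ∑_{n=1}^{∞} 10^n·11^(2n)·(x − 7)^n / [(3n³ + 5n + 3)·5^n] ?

Ratio test: |a_{n+1}/a_n| = [(3n³ + 5n + 3)/(3(n+1)³ + 5(n+1) + 3)] · 10·121/5 → 242 as n → ∞.
Convergence for |x − 7| · 242 < 1, i.e. |x − 7| < 1/242. So R = 1/242.

R = 1/242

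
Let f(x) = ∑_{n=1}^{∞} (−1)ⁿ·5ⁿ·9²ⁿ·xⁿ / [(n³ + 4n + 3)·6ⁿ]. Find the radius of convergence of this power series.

The ratio of consecutive coefficients is [(n³ + 4n + 3)/((n+1)³ + 4(n+1) + 3)] · 5·81/6 → 135/2.
Convergence for |x| · 135/2 < 1, i.e. |x| < 2/135. So R = 2/135.

R = 2/135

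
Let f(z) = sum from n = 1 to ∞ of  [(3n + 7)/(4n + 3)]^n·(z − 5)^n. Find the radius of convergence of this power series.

By the Cauchy root test, |a_n|^(1/n) = (3n + 7)/(4n + 3) → 3/4.
Thus R = 1/(3/4) = 4/3.

R = 4/3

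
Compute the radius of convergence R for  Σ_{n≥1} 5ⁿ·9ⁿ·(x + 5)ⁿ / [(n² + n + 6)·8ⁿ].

R = 8/45

By the ratio test, |a_{n+1}/a_n| = [(n² + n + 6)/((n+1)² + (n+1) + 6)] · 5·9/8 → 45/8.
Hence the series converges for |x + 5| < 1/(45/8) = 8/45, so the radius of convergence is 8/45.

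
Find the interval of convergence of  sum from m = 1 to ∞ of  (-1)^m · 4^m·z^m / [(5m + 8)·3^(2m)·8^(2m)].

(-144, 144]

The ratio of consecutive coefficients is [(5m + 8)/(5(m+1) + 8)] · 4/(9·64) → 1/144.
Convergence for |z| · 1/144 < 1, i.e. |z| < 144. So R = 144.
When z = 144, convergence follows from the alternating series test (terms decrease monotonically to 0).
Endpoint z = -144: comparison with the harmonic series Σ 1/m shows the series diverges.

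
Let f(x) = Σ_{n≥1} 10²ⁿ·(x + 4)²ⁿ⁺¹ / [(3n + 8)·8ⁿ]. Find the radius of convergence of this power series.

The ratio of consecutive coefficients is [(3n + 8)/(3(n+1) + 8)] · 100/8 → 25/2.
Writing y = (x + 4)², the series in y has radius 2/25, so |x + 4| < √(2/25) and R = √2/5.

R = √2/5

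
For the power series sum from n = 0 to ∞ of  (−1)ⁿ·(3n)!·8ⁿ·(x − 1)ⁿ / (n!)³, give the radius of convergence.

R = 1/216

Ratio test: |a_{n+1}/a_n| = (3n+1)·(3n+2)·(3n+3)/(n+1)³ · 8 → 216 as n → ∞.
Thus R = 1/(216) = 1/216.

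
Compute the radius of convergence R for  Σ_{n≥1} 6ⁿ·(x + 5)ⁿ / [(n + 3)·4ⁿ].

R = 2/3

By the ratio test, |a_{n+1}/a_n| = [(n + 3)/((n+1) + 3)] · 6/4 → 3/2.
Convergence for |x + 5| · 3/2 < 1, i.e. |x + 5| < 2/3. So R = 2/3.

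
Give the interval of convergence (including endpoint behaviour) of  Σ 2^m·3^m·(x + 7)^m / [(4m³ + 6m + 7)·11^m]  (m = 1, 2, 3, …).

Ratio test: |a_{m+1}/a_m| = [(4m³ + 6m + 7)/(4(m+1)³ + 6(m+1) + 7)] · 2·3/11 → 6/11 as m → ∞.
Hence the series converges for |x + 7| < 1/(6/11) = 11/6, so the radius of convergence is 11/6.
Endpoint x = -31/6: absolute convergence follows by limit comparison with Σ 1/m³.
Endpoint x = -53/6: the terms are on the order of 1/m³, so the series converges absolutely by comparison with the p-series (p = 3 > 1).

[-53/6, -31/6]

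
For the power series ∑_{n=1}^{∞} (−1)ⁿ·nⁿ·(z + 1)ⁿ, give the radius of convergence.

R = 0

By the Cauchy root test, |a_n|^(1/n) = n → ∞.
The root grows without bound, so R = 0 (convergence only at z = -1).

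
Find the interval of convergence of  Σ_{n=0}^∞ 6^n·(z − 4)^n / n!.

By the ratio test, |a_{n+1}/a_n| = 6 · 1/(n+1) → 0.
The ratio tends to 0 regardless of z, hence R = ∞.

(−∞, ∞)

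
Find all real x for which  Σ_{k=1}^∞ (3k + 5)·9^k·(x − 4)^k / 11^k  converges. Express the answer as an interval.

(25/9, 47/9)

Ratio test: |a_{k+1}/a_k| = [(3(k+1) + 5)/(3k + 5)] · 9/11 → 9/11 as k → ∞.
The series converges when 9/11 · |x − 4| < 1, giving R = 11/9.
At x = 47/9: the terms have absolute value of order k, which does not tend to 0, so the series diverges by the divergence test.
Check x = 25/9: the terms do not tend to 0, so the series diverges.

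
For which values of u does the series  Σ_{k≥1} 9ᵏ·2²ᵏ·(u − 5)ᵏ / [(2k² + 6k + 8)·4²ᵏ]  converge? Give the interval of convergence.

By the ratio test, |a_{k+1}/a_k| = [(2k² + 6k + 8)/(2(k+1)² + 6(k+1) + 8)] · 9·4/16 → 9/4.
Hence the series converges for |u − 5| < 1/(9/4) = 4/9, so the radius of convergence is 4/9.
At u = 49/9: the terms are on the order of 1/k², so the series converges absolutely by comparison with the p-series (p = 2 > 1).
When u = 41/9, the series is dominated by a constant times Σ 1/k², which converges (p = 2 > 1).

[41/9, 49/9]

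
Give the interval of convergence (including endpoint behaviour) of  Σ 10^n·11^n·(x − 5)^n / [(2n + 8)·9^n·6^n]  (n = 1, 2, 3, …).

[248/55, 302/55)

Ratio test: |a_{n+1}/a_n| = [(2n + 8)/(2(n+1) + 8)] · 10·11/(9·6) → 55/27 as n → ∞.
Convergence for |x − 5| · 55/27 < 1, i.e. |x − 5| < 27/55. So R = 27/55.
Check x = 302/55: the terms behave like c/n; limit comparison with the harmonic series gives divergence.
Check x = 248/55: an alternating series whose terms decrease to 0 in absolute value, so it converges by the Leibniz criterion.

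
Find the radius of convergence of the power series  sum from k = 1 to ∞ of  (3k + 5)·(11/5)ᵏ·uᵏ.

Ratio test: |a_{k+1}/a_k| = [(3(k+1) + 5)/(3k + 5)] · 11/5 → 11/5 as k → ∞.
The series converges when 11/5 · |u| < 1, giving R = 5/11.

R = 5/11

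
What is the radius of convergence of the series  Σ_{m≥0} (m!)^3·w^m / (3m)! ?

R = 27

Ratio test: |a_{m+1}/a_m| = (m+1)³/[(3m+1)·(3m+2)·(3m+3)] → 1/27 as m → ∞.
Hence the series converges for |w| < 1/(1/27) = 27, so the radius of convergence is 27.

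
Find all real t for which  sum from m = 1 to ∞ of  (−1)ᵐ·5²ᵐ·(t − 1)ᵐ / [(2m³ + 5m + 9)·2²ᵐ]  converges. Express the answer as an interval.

Apply the ratio test: |a_{m+1}| / |a_m| = [(2m³ + 5m + 9)/(2(m+1)³ + 5(m+1) + 9)] · 25/4, which tends to 25/4 as m → ∞.
The series converges when 25/4 · |t − 1| < 1, giving R = 4/25.
Endpoint t = 29/25: the terms are on the order of 1/m³, so the series converges absolutely by comparison with the p-series (p = 3 > 1).
At t = 21/25: the terms are on the order of 1/m³, so the series converges absolutely by comparison with the p-series (p = 3 > 1).

[21/25, 29/25]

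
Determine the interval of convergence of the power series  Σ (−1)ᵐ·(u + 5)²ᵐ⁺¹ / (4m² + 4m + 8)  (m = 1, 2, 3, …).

[-6, -4]

Ratio test: |a_{m+1}/a_m| = (4m² + 4m + 8)/(4(m+1)² + 4(m+1) + 8) → 1 as m → ∞.
Since the exponent of (u + 5) increases by 2 each term, convergence requires |u + 5|² < 1, hence R = 1.
At u = -4: absolute convergence follows by limit comparison with Σ 1/m².
Endpoint u = -6: absolute convergence follows by limit comparison with Σ 1/m².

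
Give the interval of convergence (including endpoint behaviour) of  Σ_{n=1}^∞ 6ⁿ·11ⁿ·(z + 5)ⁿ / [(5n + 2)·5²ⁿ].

The ratio of consecutive coefficients is [(5n + 2)/(5(n+1) + 2)] · 6·11/25 → 66/25.
Convergence for |z + 5| · 66/25 < 1, i.e. |z + 5| < 25/66. So R = 25/66.
Endpoint z = -305/66: the terms behave like c/n; limit comparison with the harmonic series gives divergence.
At z = -355/66: an alternating series whose terms decrease to 0 in absolute value, so it converges by the Leibniz criterion.

[-355/66, -305/66)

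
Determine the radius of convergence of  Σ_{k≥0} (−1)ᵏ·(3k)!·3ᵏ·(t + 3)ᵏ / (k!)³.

Ratio test: |a_{k+1}/a_k| = (3k+1)·(3k+2)·(3k+3)/(k+1)³ · 3 → 81 as k → ∞.
Hence the series converges for |t + 3| < 1/(81) = 1/81, so the radius of convergence is 1/81.

R = 1/81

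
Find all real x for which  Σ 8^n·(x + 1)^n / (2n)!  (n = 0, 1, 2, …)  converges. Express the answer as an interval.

By the ratio test, |a_{n+1}/a_n| = 8 · 1/[(2n+1)·(2n+2)] → 0.
The ratio tends to 0 regardless of x, hence R = ∞.

(−∞, ∞)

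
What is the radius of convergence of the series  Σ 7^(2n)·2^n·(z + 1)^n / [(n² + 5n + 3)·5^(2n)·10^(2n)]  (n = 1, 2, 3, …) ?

By the ratio test, |a_{n+1}/a_n| = [(n² + 5n + 3)/((n+1)² + 5(n+1) + 3)] · 49·2/(25·100) → 49/1250.
Hence the series converges for |z + 1| < 1/(49/1250) = 1250/49, so the radius of convergence is 1250/49.

R = 1250/49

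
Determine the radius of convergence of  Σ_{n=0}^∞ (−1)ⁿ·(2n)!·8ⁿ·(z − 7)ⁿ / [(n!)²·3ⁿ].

Ratio test: |a_{n+1}/a_n| = (2n+1)·(2n+2)/(n+1)² · 8/3 → 32/3 as n → ∞.
The series converges when 32/3 · |z − 7| < 1, giving R = 3/32.

R = 3/32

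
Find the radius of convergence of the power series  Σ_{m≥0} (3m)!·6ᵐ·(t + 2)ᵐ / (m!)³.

R = 1/162

Ratio test: |a_{m+1}/a_m| = (3m+1)·(3m+2)·(3m+3)/(m+1)³ · 6 → 162 as m → ∞.
The series converges when 162 · |t + 2| < 1, giving R = 1/162.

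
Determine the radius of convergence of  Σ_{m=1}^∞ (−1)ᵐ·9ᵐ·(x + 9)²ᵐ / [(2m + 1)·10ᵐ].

R = √10/3

Ratio test: |a_{m+1}/a_m| = [(2m + 1)/(2(m+1) + 1)] · 9/10 → 9/10 as m → ∞.
Successive powers of (x + 9) differ by 2, so the series converges when |x + 9|² · 9/10 < 1, i.e. |x + 9| < √(10/9). So R = √10/3.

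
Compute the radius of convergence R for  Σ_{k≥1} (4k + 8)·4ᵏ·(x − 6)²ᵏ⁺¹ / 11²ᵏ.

Ratio test: |a_{k+1}/a_k| = [(4(k+1) + 8)/(4k + 8)] · 4/121 → 4/121 as k → ∞.
Writing y = (x − 6)², the series in y has radius 121/4, so |x − 6| < √(121/4) = 11/2 and R = 11/2.

R = 11/2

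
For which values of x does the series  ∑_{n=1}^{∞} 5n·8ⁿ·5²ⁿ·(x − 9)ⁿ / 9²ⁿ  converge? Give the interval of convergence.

(1719/200, 1881/200)

Ratio test: |a_{n+1}/a_n| = [5(n+1)/5n] · 8·25/81 → 200/81 as n → ∞.
Thus R = 1/(200/81) = 81/200.
At x = 1881/200: the terms have absolute value of order n, which does not tend to 0, so the series diverges by the divergence test.
At x = 1719/200: the terms do not tend to 0, so the series diverges.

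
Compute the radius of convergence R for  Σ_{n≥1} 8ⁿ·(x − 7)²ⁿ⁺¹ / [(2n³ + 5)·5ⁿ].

R = √10/4

Apply the ratio test: |a_{n+1}| / |a_n| = [(2n³ + 5)/(2(n+1)³ + 5)] · 8/5, which tends to 8/5 as n → ∞.
Successive powers of (x − 7) differ by 2, so the series converges when |x − 7|² · 8/5 < 1, i.e. |x − 7| < √(5/8). So R = √10/4.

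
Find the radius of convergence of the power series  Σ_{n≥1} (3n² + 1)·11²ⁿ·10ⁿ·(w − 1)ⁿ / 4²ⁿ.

R = 8/605

By the ratio test, |a_{n+1}/a_n| = [(3(n+1)² + 1)/(3n² + 1)] · 121·10/16 → 605/8.
The series converges when 605/8 · |w − 1| < 1, giving R = 8/605.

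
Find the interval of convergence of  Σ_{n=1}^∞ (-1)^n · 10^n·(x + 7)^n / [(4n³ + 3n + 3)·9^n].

[-79/10, -61/10]

Apply the ratio test: |a_{n+1}| / |a_n| = [(4n³ + 3n + 3)/(4(n+1)³ + 3(n+1) + 3)] · 10/9, which tends to 10/9 as n → ∞.
The series converges when 10/9 · |x + 7| < 1, giving R = 9/10.
Endpoint x = -61/10: the series is dominated by a constant times Σ 1/n³, which converges (p = 3 > 1).
Check x = -79/10: the series is dominated by a constant times Σ 1/n³, which converges (p = 3 > 1).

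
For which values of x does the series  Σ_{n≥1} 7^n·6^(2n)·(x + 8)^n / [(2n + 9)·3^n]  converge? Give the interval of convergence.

[-673/84, -671/84)

The ratio of consecutive coefficients is [(2n + 9)/(2(n+1) + 9)] · 7·36/3 → 84.
Convergence for |x + 8| · 84 < 1, i.e. |x + 8| < 1/84. So R = 1/84.
When x = -671/84, comparison with the harmonic series Σ 1/n shows the series diverges.
Endpoint x = -673/84: an alternating series whose terms decrease to 0 in absolute value, so it converges by the Leibniz criterion.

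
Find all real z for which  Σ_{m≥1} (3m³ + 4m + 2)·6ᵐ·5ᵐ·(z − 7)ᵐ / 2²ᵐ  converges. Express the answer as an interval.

(103/15, 107/15)

By the ratio test, |a_{m+1}/a_m| = [(3(m+1)³ + 4(m+1) + 2)/(3m³ + 4m + 2)] · 6·5/4 → 15/2.
Hence the series converges for |z − 7| < 1/(15/2) = 2/15, so the radius of convergence is 2/15.
Check z = 107/15: the terms have absolute value of order m³, which does not tend to 0, so the series diverges by the divergence test.
Check z = 103/15: the terms do not tend to 0, so the series diverges.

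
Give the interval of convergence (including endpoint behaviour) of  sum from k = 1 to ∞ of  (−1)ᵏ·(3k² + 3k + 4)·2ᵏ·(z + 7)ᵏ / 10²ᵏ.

(-57, 43)

Apply the ratio test: |a_{k+1}| / |a_k| = [(3(k+1)² + 3(k+1) + 4)/(3k² + 3k + 4)] · 2/100, which tends to 1/50 as k → ∞.
The series converges when 1/50 · |z + 7| < 1, giving R = 50.
Endpoint z = 43: the terms have absolute value of order k², which does not tend to 0, so the series diverges by the divergence test.
Check z = -57: the terms do not tend to 0, so the series diverges.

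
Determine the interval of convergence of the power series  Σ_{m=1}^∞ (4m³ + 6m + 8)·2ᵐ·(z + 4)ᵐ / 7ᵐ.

(-15/2, -1/2)

Apply the ratio test: |a_{m+1}| / |a_m| = [(4(m+1)³ + 6(m+1) + 8)/(4m³ + 6m + 8)] · 2/7, which tends to 2/7 as m → ∞.
Convergence for |z + 4| · 2/7 < 1, i.e. |z + 4| < 7/2. So R = 7/2.
Check z = -1/2: the terms do not tend to 0, so the series diverges.
Endpoint z = -15/2: the m-th term does not approach 0; divergence by the term test.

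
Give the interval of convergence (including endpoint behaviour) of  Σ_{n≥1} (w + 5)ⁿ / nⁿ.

Applying the root test, |a_n|^(1/n) = 1/n → 0.
The limit is 0 for every w, so R = ∞.

(−∞, ∞)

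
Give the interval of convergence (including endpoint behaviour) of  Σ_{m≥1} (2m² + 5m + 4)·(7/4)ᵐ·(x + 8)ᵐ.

(-60/7, -52/7)

Ratio test: |a_{m+1}/a_m| = [(2(m+1)² + 5(m+1) + 4)/(2m² + 5m + 4)] · 7/4 → 7/4 as m → ∞.
The series converges when 7/4 · |x + 8| < 1, giving R = 4/7.
When x = -52/7, the m-th term does not approach 0; divergence by the term test.
At x = -60/7: the m-th term does not approach 0; divergence by the term test.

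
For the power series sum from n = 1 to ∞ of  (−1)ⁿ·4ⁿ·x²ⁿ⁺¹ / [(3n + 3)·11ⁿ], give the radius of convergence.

R = √11/2

Ratio test: |a_{n+1}/a_n| = [(3n + 3)/(3(n+1) + 3)] · 4/11 → 4/11 as n → ∞.
Writing y = x², the series in y has radius 11/4, so |x| < √(11/4) and R = √11/2.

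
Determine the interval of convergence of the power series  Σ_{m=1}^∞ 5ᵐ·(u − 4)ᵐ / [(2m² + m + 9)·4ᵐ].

By the ratio test, |a_{m+1}/a_m| = [(2m² + m + 9)/(2(m+1)² + (m+1) + 9)] · 5/4 → 5/4.
Convergence for |u − 4| · 5/4 < 1, i.e. |u − 4| < 4/5. So R = 4/5.
When u = 24/5, the terms are on the order of 1/m², so the series converges absolutely by comparison with the p-series (p = 2 > 1).
At u = 16/5: absolute convergence follows by limit comparison with Σ 1/m².

[16/5, 24/5]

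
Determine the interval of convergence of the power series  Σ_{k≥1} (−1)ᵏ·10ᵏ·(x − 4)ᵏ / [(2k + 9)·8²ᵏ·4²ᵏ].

(-492/5, 532/5]

Apply the ratio test: |a_{k+1}| / |a_k| = [(2k + 9)/(2(k+1) + 9)] · 10/(64·16), which tends to 5/512 as k → ∞.
Hence the series converges for |x − 4| < 1/(5/512) = 512/5, so the radius of convergence is 512/5.
Check x = 532/5: convergence follows from the alternating series test (terms decrease monotonically to 0).
When x = -492/5, the terms are asymptotic to a nonzero constant times 1/k, so the series diverges by limit comparison with Σ 1/k.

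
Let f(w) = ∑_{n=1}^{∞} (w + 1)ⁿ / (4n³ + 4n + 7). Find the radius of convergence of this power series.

By the ratio test, |a_{n+1}/a_n| = (4n³ + 4n + 7)/(4(n+1)³ + 4(n+1) + 7) → 1.
Hence R = 1.

R = 1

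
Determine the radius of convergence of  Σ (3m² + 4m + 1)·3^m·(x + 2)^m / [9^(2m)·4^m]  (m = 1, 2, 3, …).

Apply the ratio test: |a_{m+1}| / |a_m| = [(3(m+1)² + 4(m+1) + 1)/(3m² + 4m + 1)] · 3/(81·4), which tends to 1/108 as m → ∞.
The series converges when 1/108 · |x + 2| < 1, giving R = 108.

R = 108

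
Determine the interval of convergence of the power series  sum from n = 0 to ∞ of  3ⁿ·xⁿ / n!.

(−∞, ∞)

Ratio test: |a_{n+1}/a_n| = 3 · 1/(n+1) → 0 as n → ∞.
The limit is 0, so the series converges for all x; R = ∞.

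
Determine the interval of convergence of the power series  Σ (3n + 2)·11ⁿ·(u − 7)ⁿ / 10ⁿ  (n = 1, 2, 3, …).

Apply the ratio test: |a_{n+1}| / |a_n| = [(3(n+1) + 2)/(3n + 2)] · 11/10, which tends to 11/10 as n → ∞.
The series converges when 11/10 · |u − 7| < 1, giving R = 10/11.
At u = 87/11: the terms have absolute value of order n, which does not tend to 0, so the series diverges by the divergence test.
At u = 67/11: the n-th term does not approach 0; divergence by the term test.

(67/11, 87/11)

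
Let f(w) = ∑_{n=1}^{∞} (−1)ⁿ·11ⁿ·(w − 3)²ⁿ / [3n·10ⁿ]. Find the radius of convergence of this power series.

Apply the ratio test: |a_{n+1}| / |a_n| = [3n/3(n+1)] · 11/10, which tends to 11/10 as n → ∞.
Writing y = (w − 3)², the series in y has radius 10/11, so |w − 3| < √(10/11) and R = √110/11.

R = √110/11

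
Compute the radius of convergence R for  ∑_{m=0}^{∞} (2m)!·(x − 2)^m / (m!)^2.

R = 1/4

By the ratio test, |a_{m+1}/a_m| = (2m+1)·(2m+2)/(m+1)² → 4.
The series converges when 4 · |x − 2| < 1, giving R = 1/4.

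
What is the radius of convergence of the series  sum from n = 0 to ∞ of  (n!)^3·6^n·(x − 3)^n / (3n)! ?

Ratio test: |a_{n+1}/a_n| = (n+1)³/[(3n+1)·(3n+2)·(3n+3)] · 6 → 2/9 as n → ∞.
Convergence for |x − 3| · 2/9 < 1, i.e. |x − 3| < 9/2. So R = 9/2.

R = 9/2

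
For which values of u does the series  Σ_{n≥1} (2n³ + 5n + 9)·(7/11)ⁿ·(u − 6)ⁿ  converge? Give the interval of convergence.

The ratio of consecutive coefficients is [(2(n+1)³ + 5(n+1) + 9)/(2n³ + 5n + 9)] · 7/11 → 7/11.
Thus R = 1/(7/11) = 11/7.
When u = 53/7, the terms have absolute value of order n³, which does not tend to 0, so the series diverges by the divergence test.
Endpoint u = 31/7: the terms do not tend to 0, so the series diverges.

(31/7, 53/7)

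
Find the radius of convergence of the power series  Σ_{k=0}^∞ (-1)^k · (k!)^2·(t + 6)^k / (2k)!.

R = 4

The ratio of consecutive coefficients is (k+1)²/[(2k+1)·(2k+2)] → 1/4.
The series converges when 1/4 · |t + 6| < 1, giving R = 4.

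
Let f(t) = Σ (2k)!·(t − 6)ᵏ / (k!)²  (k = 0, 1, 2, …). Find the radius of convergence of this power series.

By the ratio test, |a_{k+1}/a_k| = (2k+1)·(2k+2)/(k+1)² → 4.
Hence the series converges for |t − 6| < 1/(4) = 1/4, so the radius of convergence is 1/4.

R = 1/4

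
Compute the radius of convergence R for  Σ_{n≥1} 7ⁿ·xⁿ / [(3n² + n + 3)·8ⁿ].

R = 8/7

Ratio test: |a_{n+1}/a_n| = [(3n² + n + 3)/(3(n+1)² + (n+1) + 3)] · 7/8 → 7/8 as n → ∞.
Hence the series converges for |x| < 1/(7/8) = 8/7, so the radius of convergence is 8/7.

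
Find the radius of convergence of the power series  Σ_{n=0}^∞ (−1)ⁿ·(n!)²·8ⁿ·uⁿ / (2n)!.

Apply the ratio test: |a_{n+1}| / |a_n| = (n+1)²/[(2n+1)·(2n+2)] · 8, which tends to 2 as n → ∞.
The series converges when 2 · |u| < 1, giving R = 1/2.

R = 1/2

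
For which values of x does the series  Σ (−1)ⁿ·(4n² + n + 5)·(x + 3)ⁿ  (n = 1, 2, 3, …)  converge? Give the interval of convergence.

(-4, -2)

Apply the ratio test: |a_{n+1}| / |a_n| = (4(n+1)² + (n+1) + 5)/(4n² + n + 5), which tends to 1 as n → ∞.
Convergence for |x + 3| < 1, so R = 1.
Endpoint x = -2: the terms do not tend to 0, so the series diverges.
At x = -4: the n-th term does not approach 0; divergence by the term test.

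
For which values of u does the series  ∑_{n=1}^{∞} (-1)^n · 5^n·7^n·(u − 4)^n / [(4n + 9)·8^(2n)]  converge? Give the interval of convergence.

The ratio of consecutive coefficients is [(4n + 9)/(4(n+1) + 9)] · 5·7/64 → 35/64.
Convergence for |u − 4| · 35/64 < 1, i.e. |u − 4| < 64/35. So R = 64/35.
Check u = 204/35: an alternating series whose terms decrease to 0 in absolute value, so it converges by the Leibniz criterion.
At u = 76/35: the terms behave like c/n; limit comparison with the harmonic series gives divergence.

(76/35, 204/35]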